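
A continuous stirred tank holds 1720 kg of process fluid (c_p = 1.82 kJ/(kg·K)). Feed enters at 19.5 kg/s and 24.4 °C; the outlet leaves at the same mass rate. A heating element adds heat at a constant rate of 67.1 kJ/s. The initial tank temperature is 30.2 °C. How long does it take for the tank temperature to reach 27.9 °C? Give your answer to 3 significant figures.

78.3 s

Energy balance: M c_p dT/dt = ṁ c_p (T_in − T) + 67.1.
τ = M/ṁ = 88.205 s; T_ss = T_in + Q̇/(ṁ c_p) = 26.291 °C.
T(t) = T_ss + (T₀ − T_ss) e^(−t/τ). Set T = 27.9:
e^(−t/τ) = (27.9 − 26.291)/(30.2 − 26.291) = 0.41166
t = −88.205 · ln(0.41166) = 78.286 s.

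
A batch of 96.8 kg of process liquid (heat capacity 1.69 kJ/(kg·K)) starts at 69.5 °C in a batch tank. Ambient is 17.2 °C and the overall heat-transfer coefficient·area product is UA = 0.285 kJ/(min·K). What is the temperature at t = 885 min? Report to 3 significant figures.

Lumped-capacitance energy balance: M c_p dT/dt = UA(T_amb − T).
dT/dt = (T_ss − T)/τ with T_ss = T_amb = 17.200 °C, τ = M c_p/UA = 96.8·1.69/0.285 = 574.01 min.
Solution: T(t) = T_ss + (T₀ − T_ss) e^(−t/τ).
T(885) = 17.200 + (52.300)·0.21400 = 28.392 °C.

28.4 °C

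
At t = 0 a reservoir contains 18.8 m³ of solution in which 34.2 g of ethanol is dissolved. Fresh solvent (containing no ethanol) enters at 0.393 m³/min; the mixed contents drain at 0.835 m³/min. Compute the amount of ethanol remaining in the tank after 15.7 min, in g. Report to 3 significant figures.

Let m(t) be the amount of ethanol. Volume: V(t) = V₀ + (Q_in − Q_out) t = 18.8 − 0.44200 t; V(15.7) = 11.861 m³.
No ethanol enters, so dm/dt = −Q_out · (m/V).
Separate: dm/m = −Q_out dt/V(t) ⇒ ln(m/m₀) = −(Q_out/(Q_in−Q_out)) ln(V/V₀).
m = m₀ (V₀/V)^(Q_out/(Q_in−Q_out)) = 34.2 × (18.8/11.861)^(-1.8891) = 14.325 g.

14.3 g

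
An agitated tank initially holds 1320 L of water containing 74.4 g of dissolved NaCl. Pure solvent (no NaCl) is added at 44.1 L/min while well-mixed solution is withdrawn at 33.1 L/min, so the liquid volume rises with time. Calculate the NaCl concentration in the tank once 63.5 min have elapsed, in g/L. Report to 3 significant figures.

Let m(t) be the amount of NaCl. Volume: V(t) = V₀ + (Q_in − Q_out) t = 1320 + 11.000 t; V(63.5) = 2018.5 L.
No NaCl enters, so dm/dt = −Q_out · (m/V).
Separate: dm/m = −Q_out dt/V(t) ⇒ ln(m/m₀) = −(Q_out/(Q_in−Q_out)) ln(V/V₀).
m = m₀ (V₀/V)^(Q_out/(Q_in−Q_out)) = 74.4 × (1320/2018.5)^(3.0091) = 20.727 g.
C = m/V = 20.727/2018.5 = 0.010268 g/L.

0.0103 g/L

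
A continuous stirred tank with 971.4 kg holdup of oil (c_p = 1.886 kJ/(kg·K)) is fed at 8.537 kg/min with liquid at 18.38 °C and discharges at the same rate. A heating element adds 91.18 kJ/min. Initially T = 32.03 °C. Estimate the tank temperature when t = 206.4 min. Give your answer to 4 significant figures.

25.35 °C

M c_p dT/dt = ṁ c_p (T_in − T) + Q̇.
Rearrange: dT/dt = (T_ss − T)/τ with τ = M/ṁ = 113.787 min and T_ss = T_in + Q̇/(ṁ c_p) = 24.0431 °C.
Solution: T(t) = T_ss + (T₀ − T_ss) e^(−t/τ).
T(206.4) = 24.0431 + (7.98692)·e^(−206.4/113.787) = 24.0431 + (7.98692)·0.163015 = 25.3451 °C.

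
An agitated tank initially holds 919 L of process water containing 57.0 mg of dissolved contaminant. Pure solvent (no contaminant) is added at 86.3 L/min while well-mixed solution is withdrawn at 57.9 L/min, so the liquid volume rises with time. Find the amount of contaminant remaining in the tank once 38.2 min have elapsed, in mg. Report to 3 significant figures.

Let m(t) be the amount of contaminant. Volume: V(t) = V₀ + (Q_in − Q_out) t = 919 + 28.400 t; V(38.2) = 2003.9 L.
Solute balance: dm/dt = 0 − Q_out C = −Q_out m/V(t).
Separate: dm/m = −Q_out dt/V(t) ⇒ ln(m/m₀) = −(Q_out/(Q_in−Q_out)) ln(V/V₀).
m = m₀ (V₀/V)^(Q_out/(Q_in−Q_out)) = 57.0 × (919/2003.9)^(2.0387) = 11.632 mg.

11.6 mg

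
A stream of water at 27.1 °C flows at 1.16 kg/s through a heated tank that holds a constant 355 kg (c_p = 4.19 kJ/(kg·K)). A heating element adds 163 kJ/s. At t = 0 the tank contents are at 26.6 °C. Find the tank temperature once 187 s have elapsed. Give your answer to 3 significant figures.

42.2 °C

M c_p dT/dt = ṁ c_p (T_in − T) + Q̇.
Rearrange: dT/dt = (T_ss − T)/τ with τ = M/ṁ = 306.03 s and T_ss = T_in + Q̇/(ṁ c_p) = 60.636 °C.
Integrating: T(t) = T_ss + (T₀ − T_ss) e^(−t/τ).
T(187) = 60.636 + (-34.036)·e^(−187/306.03) = 60.636 + (-34.036)·0.54278 = 42.162 °C.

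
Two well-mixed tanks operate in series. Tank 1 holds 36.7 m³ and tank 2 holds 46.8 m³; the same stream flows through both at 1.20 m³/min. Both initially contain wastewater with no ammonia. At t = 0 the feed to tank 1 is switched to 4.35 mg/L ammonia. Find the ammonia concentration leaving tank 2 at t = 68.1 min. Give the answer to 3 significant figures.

2.54 mg/L

Each tank obeys Vᵢ dCᵢ/dt = Q(Cᵢ₋₁ − Cᵢ), so τᵢ = Vᵢ/Q.
τ₁ = 36.7/1.20 = 30.583 min; τ₂ = 46.8/1.20 = 39.000 min.
Solving the cascade with C₁(0)=C₂(0)=0 gives C₂(t) = C_in[1 − (τ₁ e^(−t/τ₁) − τ₂ e^(−t/τ₂))/(τ₁ − τ₂)].
At t = 68.1: e^(−t/τ₁) = 0.10788, e^(−t/τ₂) = 0.17444.
C₂ = 4.35·[1 − (30.583·0.10788 − 39.000·0.17444)/(-8.4167)] = 4.35·0.58370 = 2.5391 mg/L.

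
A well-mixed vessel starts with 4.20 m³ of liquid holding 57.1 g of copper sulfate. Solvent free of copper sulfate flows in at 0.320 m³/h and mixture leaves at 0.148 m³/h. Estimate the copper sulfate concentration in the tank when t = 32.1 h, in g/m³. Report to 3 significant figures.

2.85 g/m³

Total volume: dV/dt = Q_in − Q_out = 0.17200 m³/h, so V(t) = 4.20 + 0.17200 t and V(32.1) = 9.7212 m³.
Solute balance: dm/dt = 0 − Q_out C = −Q_out m/V(t).
Separate: dm/m = −Q_out dt/V(t) ⇒ ln(m/m₀) = −(Q_out/(Q_in−Q_out)) ln(V/V₀).
m = m₀ (V₀/V)^(Q_out/(Q_in−Q_out)) = 57.1 × (4.20/9.7212)^(0.86047) = 27.735 g.
C = m/V = 27.735/9.7212 = 2.8530 g/m³.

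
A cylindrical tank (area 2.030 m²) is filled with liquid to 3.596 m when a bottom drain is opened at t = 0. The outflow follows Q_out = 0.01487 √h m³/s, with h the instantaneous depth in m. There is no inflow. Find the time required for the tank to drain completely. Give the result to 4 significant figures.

Mass balance (ρ constant): A dh/dt = −0.01487 √h.
∫ h^(−1/2) dh = −(0.01487/A) ∫ dt, giving 2√h = 2√h₀ − (0.01487/A) t.
Tank is empty when √h = 0: t_empty = 2A√h₀/0.01487.
t_empty = 2·2.030·√3.596/0.01487 = 4.06000·1.89631/0.01487 = 517.756 s.

517.8 s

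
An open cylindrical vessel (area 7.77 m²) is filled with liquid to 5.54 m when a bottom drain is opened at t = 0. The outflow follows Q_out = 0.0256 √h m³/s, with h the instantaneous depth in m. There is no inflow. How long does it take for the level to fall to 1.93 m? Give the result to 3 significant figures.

With no inflow, A dh/dt = −0.0256 √h.
∫ h^(−1/2) dh = −(0.0256/A) ∫ dt, giving 2√h = 2√h₀ − (0.0256/A) t.
t = 2A(√h₀ − √h)/0.0256 = 2·7.77·(√5.54 − √1.93)/0.0256
  = 15.540 × (2.3537 − 1.3892) / 0.0256 = 585.47 s.

585 s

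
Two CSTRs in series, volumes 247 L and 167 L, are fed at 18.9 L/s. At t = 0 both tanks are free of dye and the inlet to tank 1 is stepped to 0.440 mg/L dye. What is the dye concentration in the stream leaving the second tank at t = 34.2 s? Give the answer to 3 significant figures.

0.360 mg/L

Time constants: τᵢ = Vᵢ/Q for each well-mixed tank.
τ₁ = 247/18.9 = 13.069 s; τ₂ = 167/18.9 = 8.8360 s.
Solving the cascade with C₁(0)=C₂(0)=0 gives C₂(t) = C_in[1 − (τ₁ e^(−t/τ₁) − τ₂ e^(−t/τ₂))/(τ₁ − τ₂)].
At t = 34.2: e^(−t/τ₁) = 0.073027, e^(−t/τ₂) = 0.020847.
C₂ = 0.440·[1 − (13.069·0.073027 − 8.8360·0.020847)/(4.2328)] = 0.440·0.81805 = 0.35994 mg/L.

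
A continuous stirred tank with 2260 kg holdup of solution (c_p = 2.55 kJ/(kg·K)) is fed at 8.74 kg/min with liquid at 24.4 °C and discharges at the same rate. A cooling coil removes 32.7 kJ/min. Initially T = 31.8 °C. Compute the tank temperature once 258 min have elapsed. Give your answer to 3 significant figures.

26.2 °C

M c_p dT/dt = ṁ c_p (T_in − T) − Q̇.
Rearrange: dT/dt = (T_ss − T)/τ with τ = M/ṁ = 258.58 min and T_ss = T_in − Q̇/(ṁ c_p) = 22.933 °C.
T approaches T_ss exponentially: T(t) = T_ss + (T₀ − T_ss) e^(−t/τ).
T(258) = 22.933 + (8.8672)·e^(−258/258.58) = 22.933 + (8.8672)·0.36871 = 26.202 °C.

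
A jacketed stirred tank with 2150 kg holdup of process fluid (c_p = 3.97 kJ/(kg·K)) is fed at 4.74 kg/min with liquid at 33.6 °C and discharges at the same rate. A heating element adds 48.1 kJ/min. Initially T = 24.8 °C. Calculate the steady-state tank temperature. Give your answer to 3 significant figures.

36.2 °C

Unsteady energy balance on the tank contents: M c_p dT/dt = ṁ c_p (T_in − T) + 48.1.
At steady state dT/dt = 0 ⇒ T_ss = T_in + Q̇/(ṁ c_p) = 33.6 + 48.1/(4.74·3.97) = 36.156 °C.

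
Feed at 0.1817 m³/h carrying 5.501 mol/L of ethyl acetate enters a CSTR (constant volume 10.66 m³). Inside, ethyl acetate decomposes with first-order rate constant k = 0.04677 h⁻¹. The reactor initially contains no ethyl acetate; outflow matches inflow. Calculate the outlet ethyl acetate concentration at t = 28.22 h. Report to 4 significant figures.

1.227 mol/L

Species balance: V dC/dt = Q C_in − Q C − k V C.
This is linear with rate a = Q/V + k = 0.0638150 h⁻¹.
C_ss = Q C_in/(Q + kV) = 1.46932 mol/L; C(t) = C_ss + (C₀ − C_ss) e^(−a t).
C(28.22) = 1.46932 + (-1.46932)·e^(−0.0638150·28.22) = 1.46932 + (-1.46932)·0.165157 = 1.22665 mol/L.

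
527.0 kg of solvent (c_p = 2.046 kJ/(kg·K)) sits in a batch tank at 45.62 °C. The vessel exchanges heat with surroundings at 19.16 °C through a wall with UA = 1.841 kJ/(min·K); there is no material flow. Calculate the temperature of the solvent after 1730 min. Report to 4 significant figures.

20.54 °C

Unsteady energy balance on the tank contents: M c_p dT/dt = −UA(T − T_amb).
dT/dt = (T_ss − T)/τ with T_ss = T_amb = 19.1600 °C, τ = M c_p/UA = 527.0·2.046/1.841 = 585.683 min.
Solution: T(t) = T_ss + (T₀ − T_ss) e^(−t/τ).
T(1730) = 19.1600 + (26.4600)·0.0521403 = 20.5396 °C.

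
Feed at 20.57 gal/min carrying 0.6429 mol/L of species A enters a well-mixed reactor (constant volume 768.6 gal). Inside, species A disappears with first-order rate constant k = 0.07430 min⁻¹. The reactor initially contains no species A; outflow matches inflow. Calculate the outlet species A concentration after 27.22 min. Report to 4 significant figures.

0.1594 mol/L

Accumulation = in − out − consumed: V dC/dt = Q C_in − Q C − k V C.
dC/dt = (Q/V) C_in − (Q/V + k) C; effective rate a = Q/V + k = 0.0267629 + 0.07430 = 0.101063 min⁻¹.
C_ss = Q C_in/(Q + kV) = 0.170249 mol/L; C(t) = C_ss + (C₀ − C_ss) e^(−a t).
C(27.22) = 0.170249 + (-0.170249)·e^(−0.101063·27.22) = 0.170249 + (-0.170249)·0.0638682 = 0.159376 mol/L.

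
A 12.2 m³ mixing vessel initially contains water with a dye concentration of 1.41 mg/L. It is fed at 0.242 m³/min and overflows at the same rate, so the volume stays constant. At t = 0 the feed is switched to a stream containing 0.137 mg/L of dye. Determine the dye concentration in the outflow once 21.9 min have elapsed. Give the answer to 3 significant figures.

0.961 mg/L

Unsteady species balance (constant V, well mixed): V dC/dt = Q(C_in − C).
Time constant τ = V/Q = 12.2/0.242 = 50.413 min.
C approaches C_in exponentially: C(t) = C_in + (C₀ − C_in) e^(−t/τ).
C(21.9) = 0.137 + (1.41 − 0.137)·e^(−21.9/50.413) = 0.137 + (1.2730)·0.64765 = 0.96145 mg/L.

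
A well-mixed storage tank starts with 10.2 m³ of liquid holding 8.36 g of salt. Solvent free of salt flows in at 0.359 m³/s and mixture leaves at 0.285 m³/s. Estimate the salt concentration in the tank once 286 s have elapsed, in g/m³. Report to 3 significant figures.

Total volume: dV/dt = Q_in − Q_out = 0.074000 m³/s, so V(t) = 10.2 + 0.074000 t and V(286) = 31.364 m³.
No salt enters, so dm/dt = −Q_out · (m/V).
dm/m = −Q_out dt/(V₀ + 0.074000 t); integrating gives ln(m/m₀) = −(Q_out/(Q_in−Q_out)) ln(V/V₀).
m = m₀ (V₀/V)^(Q_out/(Q_in−Q_out)) = 8.36 × (10.2/31.364)^(3.8514) = 0.11051 g.
C = m/V = 0.11051/31.364 = 0.0035234 g/m³.

0.00352 g/m³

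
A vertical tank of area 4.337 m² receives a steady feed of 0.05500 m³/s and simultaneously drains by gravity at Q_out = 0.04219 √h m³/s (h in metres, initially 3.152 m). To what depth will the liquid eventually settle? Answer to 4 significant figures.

Level balance: A dh/dt = 0.05500 − 0.04219 √h. Setting dh/dt = 0:
Q_in = 0.04219 √h_ss ⇒ √h_ss = 0.05500/0.04219 = 1.30363.
h_ss = 1.30363² = 1.69944 m. (Since h₀ = 3.152 m > h_ss, the level will fall toward this value.)

1.699 m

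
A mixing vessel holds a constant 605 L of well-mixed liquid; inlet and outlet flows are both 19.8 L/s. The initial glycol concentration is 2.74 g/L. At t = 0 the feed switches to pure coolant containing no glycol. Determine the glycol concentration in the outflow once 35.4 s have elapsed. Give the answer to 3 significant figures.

0.860 g/L

Transient balance on the dissolved component: V dC/dt = Q(C_in − C).
So dC/dt = (C_in − C)/τ with τ = V/Q = 605/19.8 = 30.556 s.
C approaches C_in exponentially: C(t) = C_in + (C₀ − C_in) e^(−t/τ).
C(35.4) = 0 + (2.74 − 0)·e^(−35.4/30.556) = 0 + (2.7400)·0.31394 = 0.86020 g/L.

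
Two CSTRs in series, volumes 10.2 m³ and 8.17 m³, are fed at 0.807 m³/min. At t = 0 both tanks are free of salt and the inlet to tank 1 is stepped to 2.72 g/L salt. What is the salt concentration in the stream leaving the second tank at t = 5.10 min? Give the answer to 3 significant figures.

Time constants: τᵢ = Vᵢ/Q for each well-mixed tank.
τ₁ = 10.2/0.807 = 12.639 min; τ₂ = 8.17/0.807 = 10.124 min.
Solving the cascade with C₁(0)=C₂(0)=0 gives C₂(t) = C_in[1 − (τ₁ e^(−t/τ₁) − τ₂ e^(−t/τ₂))/(τ₁ − τ₂)].
At t = 5.10: e^(−t/τ₁) = 0.66798, e^(−t/τ₂) = 0.60426.
C₂ = 2.72·[1 − (12.639·0.66798 − 10.124·0.60426)/(2.5155)] = 2.72·0.075564 = 0.20553 g/L.

0.206 g/L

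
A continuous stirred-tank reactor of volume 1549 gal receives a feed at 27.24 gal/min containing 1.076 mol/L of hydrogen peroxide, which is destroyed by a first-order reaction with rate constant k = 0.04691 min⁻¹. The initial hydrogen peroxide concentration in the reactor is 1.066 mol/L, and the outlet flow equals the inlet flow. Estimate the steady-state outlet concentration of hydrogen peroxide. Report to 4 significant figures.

Species balance: V dC/dt = Q C_in − Q C − k V C.
At steady state: 0 = Q C_in − (Q + kV) C_ss, so C_ss = Q C_in/(Q + kV).
C_ss = 27.24·1.076/(27.24 + 0.04691·1549) = 29.3102/99.9036 = 0.293385 mol/L.

0.2934 mol/L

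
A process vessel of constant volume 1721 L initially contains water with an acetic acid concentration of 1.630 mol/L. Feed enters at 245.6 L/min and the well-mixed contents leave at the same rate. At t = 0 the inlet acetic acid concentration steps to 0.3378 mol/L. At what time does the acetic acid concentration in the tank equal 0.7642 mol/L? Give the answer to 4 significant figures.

Species balance on the tank: V dC/dt = Q(C_in − C), so τ = V/Q = 7.00733 min.
C(t) = C_in + (C₀ − C_in) e^(−t/τ). Set C = 0.7642 and solve for t:
e^(−t/τ) = (C − C_in)/(C₀ − C_in) = (0.7642 − 0.3378)/(1.630 − 0.3378) = 0.329980
t = −τ ln(…) = 7.00733 × 1.10872 = 7.76919 min.

7.769 min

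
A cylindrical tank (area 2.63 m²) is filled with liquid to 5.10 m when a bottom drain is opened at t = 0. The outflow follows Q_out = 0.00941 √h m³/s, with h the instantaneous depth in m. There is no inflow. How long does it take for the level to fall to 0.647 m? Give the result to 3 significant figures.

813 s

A dh/dt = −Q_out = −0.00941 √h.
Separate and integrate: 2(√h − √h₀) = −(0.00941/A) t.
t = 2A(√h₀ − √h)/0.00941 = 2·2.63·(√5.10 − √0.647)/0.00941
  = 5.2600 × (2.2583 − 0.80436) / 0.00941 = 812.73 s.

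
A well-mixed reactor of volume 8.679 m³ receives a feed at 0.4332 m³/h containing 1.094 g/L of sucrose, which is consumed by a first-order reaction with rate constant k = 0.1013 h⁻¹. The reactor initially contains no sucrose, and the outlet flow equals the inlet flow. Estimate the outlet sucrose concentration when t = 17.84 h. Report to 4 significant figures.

0.3368 g/L

V dC/dt = Q(C_in − C) − k V C.
dC/dt = (Q/V) C_in − (Q/V + k) C; effective rate a = Q/V + k = 0.0499136 + 0.1013 = 0.151214 h⁻¹.
C_ss = Q C_in/(Q + kV) = 0.361115 g/L; C(t) = C_ss + (C₀ − C_ss) e^(−a t).
C(17.84) = 0.361115 + (-0.361115)·e^(−0.151214·17.84) = 0.361115 + (-0.361115)·0.0673636 = 0.336789 g/L.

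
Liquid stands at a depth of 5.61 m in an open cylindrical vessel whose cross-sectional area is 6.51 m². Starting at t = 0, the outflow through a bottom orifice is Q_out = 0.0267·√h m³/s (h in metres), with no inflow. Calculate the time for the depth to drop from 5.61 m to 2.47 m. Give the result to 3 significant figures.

389 s

With no inflow, A dh/dt = −0.0267 √h.
∫ h^(−1/2) dh = −(0.0267/A) ∫ dt, giving 2√h = 2√h₀ − (0.0267/A) t.
t = 2A(√h₀ − √h)/0.0267 = 2·6.51·(√5.61 − √2.47)/0.0267
  = 13.020 × (2.3685 − 1.5716) / 0.0267 = 388.61 s.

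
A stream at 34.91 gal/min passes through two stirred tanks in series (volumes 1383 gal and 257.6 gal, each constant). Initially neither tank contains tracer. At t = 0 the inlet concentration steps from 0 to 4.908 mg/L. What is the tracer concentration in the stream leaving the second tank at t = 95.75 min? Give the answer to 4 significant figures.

4.370 mg/L

Each tank obeys Vᵢ dCᵢ/dt = Q(Cᵢ₋₁ − Cᵢ), so τᵢ = Vᵢ/Q.
τ₁ = 1383/34.91 = 39.6162 min; τ₂ = 257.6/34.91 = 7.37897 min.
Tank 1: C₁ = C_in(1 − e^(−t/τ₁)). Tank 2 (τ₁ ≠ τ₂): C₂ = C_in[1 − (τ₁ e^(−t/τ₁) − τ₂ e^(−t/τ₂))/(τ₁ − τ₂)].
At t = 95.75: e^(−t/τ₁) = 0.0891938, e^(−t/τ₂) = 2.31510e-06.
C₂ = 4.908·[1 − (39.6162·0.0891938 − 7.37897·2.31510e-06)/(32.2372)] = 4.908·0.890391 = 4.37004 mg/L.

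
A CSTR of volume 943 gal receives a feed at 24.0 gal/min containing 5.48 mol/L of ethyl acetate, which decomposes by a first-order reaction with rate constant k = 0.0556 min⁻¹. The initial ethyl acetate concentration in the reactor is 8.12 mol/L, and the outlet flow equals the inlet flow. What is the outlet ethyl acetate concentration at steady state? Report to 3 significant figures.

Accumulation = in − out − consumed: V dC/dt = Q C_in − Q C − k V C.
Steady state (dC/dt = 0): C_ss = Q C_in/(Q + kV) = C_in/(1 + kV/Q).
C_ss = 24.0·5.48/(24.0 + 0.0556·943) = 131.52/76.431 = 1.7208 mol/L.

1.72 mol/L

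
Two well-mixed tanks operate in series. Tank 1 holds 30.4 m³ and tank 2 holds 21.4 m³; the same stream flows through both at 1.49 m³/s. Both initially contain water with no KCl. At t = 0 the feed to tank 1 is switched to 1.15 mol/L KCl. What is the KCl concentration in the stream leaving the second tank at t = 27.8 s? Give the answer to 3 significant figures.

0.550 mol/L

Each tank obeys Vᵢ dCᵢ/dt = Q(Cᵢ₋₁ − Cᵢ), so τᵢ = Vᵢ/Q.
τ₁ = 30.4/1.49 = 20.403 s; τ₂ = 21.4/1.49 = 14.362 s.
Solving the cascade with C₁(0)=C₂(0)=0 gives C₂(t) = C_in[1 − (τ₁ e^(−t/τ₁) − τ₂ e^(−t/τ₂))/(τ₁ − τ₂)].
At t = 27.8: e^(−t/τ₁) = 0.25600, e^(−t/τ₂) = 0.14434.
C₂ = 1.15·[1 − (20.403·0.25600 − 14.362·0.14434)/(6.0403)] = 1.15·0.47848 = 0.55025 mol/L.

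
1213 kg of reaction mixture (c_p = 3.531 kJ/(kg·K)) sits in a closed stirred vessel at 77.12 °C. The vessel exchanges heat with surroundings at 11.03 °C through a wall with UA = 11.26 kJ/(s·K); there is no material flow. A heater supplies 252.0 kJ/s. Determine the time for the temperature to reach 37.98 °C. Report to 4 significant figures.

858.9 s

M c_p dT/dt = −UA(T − T_amb) + Q̇.
τ = M c_p/UA = 380.382 s; T_ss = T_amb + Q̇/UA = 11.03 + 252.0/11.26 = 33.4101 °C.
T(t) = T_ss + (T₀ − T_ss)e^(−t/τ); set T = 37.98:
t = −τ ln[(T − T_ss)/(T₀ − T_ss)] = −380.382 · ln(0.104551) = 858.935 s.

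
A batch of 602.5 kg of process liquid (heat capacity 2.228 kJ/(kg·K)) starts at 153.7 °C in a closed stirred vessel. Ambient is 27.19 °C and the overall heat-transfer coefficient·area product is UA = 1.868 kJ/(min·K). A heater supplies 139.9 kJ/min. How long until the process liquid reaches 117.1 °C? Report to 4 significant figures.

Energy balance: M c_p dT/dt = −UA(T − T_amb) + Q̇.
τ = M c_p/UA = 718.613 min; T_ss = T_amb + Q̇/UA = 27.19 + 139.9/1.868 = 102.083 °C.
T(t) = T_ss + (T₀ − T_ss)e^(−t/τ); set T = 117.1:
t = −τ ln[(T − T_ss)/(T₀ − T_ss)] = −718.613 · ln(0.290932) = 887.247 min.

887.2 min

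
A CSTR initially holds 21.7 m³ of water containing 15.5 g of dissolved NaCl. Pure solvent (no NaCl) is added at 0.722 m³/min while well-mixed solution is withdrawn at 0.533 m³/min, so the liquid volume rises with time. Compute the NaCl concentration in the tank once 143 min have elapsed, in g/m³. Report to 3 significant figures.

Let m(t) be the amount of NaCl. Volume: V(t) = V₀ + (Q_in − Q_out) t = 21.7 + 0.18900 t; V(143) = 48.727 m³.
Solute balance: dm/dt = 0 − Q_out C = −Q_out m/V(t).
dm/m = −Q_out dt/(V₀ + 0.18900 t); integrating gives ln(m/m₀) = −(Q_out/(Q_in−Q_out)) ln(V/V₀).
m = m₀ (V₀/V)^(Q_out/(Q_in−Q_out)) = 15.5 × (21.7/48.727)^(2.8201) = 1.5834 g.
C = m/V = 1.5834/48.727 = 0.032496 g/m³.

0.0325 g/m³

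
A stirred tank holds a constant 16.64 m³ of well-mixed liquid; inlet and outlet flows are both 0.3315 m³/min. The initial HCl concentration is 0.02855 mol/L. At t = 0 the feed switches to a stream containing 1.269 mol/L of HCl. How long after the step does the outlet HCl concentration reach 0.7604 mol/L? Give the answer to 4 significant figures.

44.75 min

Species balance: V dC/dt = Q(C_in − C) ⇒ τ = V/Q = 50.1961 min.
C(t) = C_in + (C₀ − C_in) e^(−t/τ). Set C = 0.7604 and solve for t:
e^(−t/τ) = (C − C_in)/(C₀ − C_in) = (0.7604 − 1.269)/(0.02855 − 1.269) = 0.410012
t = −τ ln(…) = 50.1961 × 0.891568 = 44.7532 min.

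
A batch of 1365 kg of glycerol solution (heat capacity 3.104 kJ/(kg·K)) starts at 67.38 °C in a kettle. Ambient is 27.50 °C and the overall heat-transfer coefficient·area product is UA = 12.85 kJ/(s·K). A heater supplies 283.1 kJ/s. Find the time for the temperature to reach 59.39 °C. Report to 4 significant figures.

195.7 s

M c_p dT/dt = −UA(T − T_amb) + Q̇.
τ = M c_p/UA = 329.725 s; T_ss = T_amb + Q̇/UA = 27.50 + 283.1/12.85 = 49.5311 °C.
T(t) = T_ss + (T₀ − T_ss)e^(−t/τ); set T = 59.39:
t = −τ ln[(T − T_ss)/(T₀ − T_ss)] = −329.725 · ln(0.552353) = 195.714 s.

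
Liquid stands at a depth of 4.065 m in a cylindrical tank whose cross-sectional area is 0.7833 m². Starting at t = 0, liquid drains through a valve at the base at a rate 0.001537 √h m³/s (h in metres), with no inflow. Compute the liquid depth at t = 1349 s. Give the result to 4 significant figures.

0.4798 m

With no inflow, A dh/dt = −0.001537 √h.
This is separable: 2 d(√h)/dt = −0.001537/A, so √h = √h₀ − (0.001537/(2A)) t.
√h = √4.065 − 0.001537·1349/(2·0.7833) = 2.01618 − 1.32351 = 0.692673.
h = 0.692673² = 0.479796 m.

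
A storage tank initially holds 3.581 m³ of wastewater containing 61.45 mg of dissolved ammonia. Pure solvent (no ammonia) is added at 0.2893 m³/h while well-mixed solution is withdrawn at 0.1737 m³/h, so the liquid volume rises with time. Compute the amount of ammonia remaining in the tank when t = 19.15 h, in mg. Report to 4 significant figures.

29.82 mg

Total volume: dV/dt = Q_in − Q_out = 0.115600 m³/h, so V(t) = 3.581 + 0.115600 t and V(19.15) = 5.79474 m³.
Species balance (pure solvent in): dm/dt = −Q_out · m/V(t).
Separate: dm/m = −Q_out dt/V(t) ⇒ ln(m/m₀) = −(Q_out/(Q_in−Q_out)) ln(V/V₀).
m = m₀ (V₀/V)^(Q_out/(Q_in−Q_out)) = 61.45 × (3.581/5.79474)^(1.50260) = 29.8150 mg.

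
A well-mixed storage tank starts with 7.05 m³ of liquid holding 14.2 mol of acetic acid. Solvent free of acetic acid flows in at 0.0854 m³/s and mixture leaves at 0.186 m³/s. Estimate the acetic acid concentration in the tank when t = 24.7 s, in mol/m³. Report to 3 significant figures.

1.39 mol/m³

Let m(t) be the amount of acetic acid. Volume: V(t) = V₀ + (Q_in − Q_out) t = 7.05 − 0.10060 t; V(24.7) = 4.5652 m³.
Species balance (pure solvent in): dm/dt = −Q_out · m/V(t).
dm/m = −Q_out dt/(V₀ − 0.10060 t); integrating gives ln(m/m₀) = −(Q_out/(Q_in−Q_out)) ln(V/V₀).
m = m₀ (V₀/V)^(Q_out/(Q_in−Q_out)) = 14.2 × (7.05/4.5652)^(-1.8489) = 6.3583 mol.
C = m/V = 6.3583/4.5652 = 1.3928 mol/m³.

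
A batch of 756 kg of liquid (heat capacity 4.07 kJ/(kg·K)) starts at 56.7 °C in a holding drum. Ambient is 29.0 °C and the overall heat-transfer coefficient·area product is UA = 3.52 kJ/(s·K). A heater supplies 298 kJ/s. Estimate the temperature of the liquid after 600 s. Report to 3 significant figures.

Lumped-capacitance energy balance: M c_p dT/dt = UA(T_amb − T) + Q̇.
dT/dt = (T_ss − T)/τ with T_ss = T_amb + Q̇/UA = 29.0 + 298/3.52 = 113.66 °C, τ = M c_p/UA = 756·4.07/3.52 = 874.12 s.
T approaches T_ss exponentially: T(t) = T_ss + (T₀ − T_ss) e^(−t/τ).
T(600) = 113.66 + (-56.959)·0.50338 = 84.987 °C.

85.0 °C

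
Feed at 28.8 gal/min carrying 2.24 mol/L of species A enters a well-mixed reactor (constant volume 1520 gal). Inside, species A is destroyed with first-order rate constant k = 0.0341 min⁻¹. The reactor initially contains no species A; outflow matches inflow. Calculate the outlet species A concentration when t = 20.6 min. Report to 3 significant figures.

Accumulation = in − out − consumed: V dC/dt = Q C_in − Q C − k V C.
This is linear with rate a = Q/V + k = 0.053047 min⁻¹.
C_ss = Q C_in/(Q + kV) = 0.80008 mol/L; C(t) = C_ss + (C₀ − C_ss) e^(−a t).
C(20.6) = 0.80008 + (-0.80008)·e^(−0.053047·20.6) = 0.80008 + (-0.80008)·0.33528 = 0.53183 mol/L.

0.532 mol/L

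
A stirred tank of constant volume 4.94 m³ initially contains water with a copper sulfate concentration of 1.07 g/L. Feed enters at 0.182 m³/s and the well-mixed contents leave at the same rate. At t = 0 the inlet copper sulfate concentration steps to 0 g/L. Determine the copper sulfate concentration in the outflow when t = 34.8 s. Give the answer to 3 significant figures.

Transient balance on the dissolved component: V dC/dt = Q(C_in − C).
Time constant τ = V/Q = 4.94/0.182 = 27.143 s.
Integrating: C(t) = C_in + (C₀ − C_in) e^(−t/τ).
C(34.8) = 0 + (1.07 − 0)·e^(−34.8/27.143) = 0 + (1.0700)·0.27745 = 0.29687 g/L.

0.297 g/L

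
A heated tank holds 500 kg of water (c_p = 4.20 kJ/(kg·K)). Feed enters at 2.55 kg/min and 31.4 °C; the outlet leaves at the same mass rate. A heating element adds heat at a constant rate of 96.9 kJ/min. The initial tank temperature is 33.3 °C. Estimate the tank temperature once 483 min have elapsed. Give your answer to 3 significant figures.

M c_p dT/dt = ṁ c_p (T_in − T) + Q̇.
Rearrange: dT/dt = (T_ss − T)/τ with τ = M/ṁ = 196.08 min and T_ss = T_in + Q̇/(ṁ c_p) = 40.448 °C.
T approaches T_ss exponentially: T(t) = T_ss + (T₀ − T_ss) e^(−t/τ).
T(483) = 40.448 + (-7.1476)·e^(−483/196.08) = 40.448 + (-7.1476)·0.085153 = 39.839 °C.

39.8 °C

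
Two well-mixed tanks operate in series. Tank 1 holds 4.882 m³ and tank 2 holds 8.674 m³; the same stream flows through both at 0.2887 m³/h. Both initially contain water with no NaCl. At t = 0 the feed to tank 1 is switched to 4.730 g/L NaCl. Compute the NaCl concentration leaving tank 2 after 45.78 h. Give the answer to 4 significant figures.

2.779 g/L

Species balance on tank i: dCᵢ/dt = (Cᵢ₋₁ − Cᵢ)/τᵢ with τᵢ = Vᵢ/Q.
τ₁ = 4.882/0.2887 = 16.9103 h; τ₂ = 8.674/0.2887 = 30.0450 h.
Solving the cascade with C₁(0)=C₂(0)=0 gives C₂(t) = C_in[1 − (τ₁ e^(−t/τ₁) − τ₂ e^(−t/τ₂))/(τ₁ − τ₂)].
At t = 45.78: e^(−t/τ₁) = 0.0667215, e^(−t/τ₂) = 0.217901.
C₂ = 4.730·[1 − (16.9103·0.0667215 − 30.0450·0.217901)/(-13.1347)] = 4.730·0.587463 = 2.77870 g/L.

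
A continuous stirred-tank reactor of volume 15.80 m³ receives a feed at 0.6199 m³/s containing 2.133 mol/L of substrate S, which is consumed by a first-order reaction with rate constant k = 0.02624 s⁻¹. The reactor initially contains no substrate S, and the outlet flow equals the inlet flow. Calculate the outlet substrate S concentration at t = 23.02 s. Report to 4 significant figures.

0.9950 mol/L

V dC/dt = Q(C_in − C) − k V C.
dC/dt = (Q/V) C_in − (Q/V + k) C; effective rate a = Q/V + k = 0.0392342 + 0.02624 = 0.0654742 s⁻¹.
C_ss = Q C_in/(Q + kV) = 1.27816 mol/L; C(t) = C_ss + (C₀ − C_ss) e^(−a t).
C(23.02) = 1.27816 + (-1.27816)·e^(−0.0654742·23.02) = 1.27816 + (-1.27816)·0.221526 = 0.995015 mol/L.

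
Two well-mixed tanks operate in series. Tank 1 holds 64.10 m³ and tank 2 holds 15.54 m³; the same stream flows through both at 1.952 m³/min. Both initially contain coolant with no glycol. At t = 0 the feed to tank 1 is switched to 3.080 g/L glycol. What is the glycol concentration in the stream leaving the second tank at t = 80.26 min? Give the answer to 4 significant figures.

Time constants: τᵢ = Vᵢ/Q for each well-mixed tank.
τ₁ = 64.10/1.952 = 32.8381 min; τ₂ = 15.54/1.952 = 7.96107 min.
Solving the cascade with C₁(0)=C₂(0)=0 gives C₂(t) = C_in[1 − (τ₁ e^(−t/τ₁) − τ₂ e^(−t/τ₂))/(τ₁ − τ₂)].
At t = 80.26: e^(−t/τ₁) = 0.0868033, e^(−t/τ₂) = 4.18439e-05.
C₂ = 3.080·[1 − (32.8381·0.0868033 − 7.96107·4.18439e-05)/(24.8770)] = 3.080·0.885432 = 2.72713 g/L.

2.727 g/L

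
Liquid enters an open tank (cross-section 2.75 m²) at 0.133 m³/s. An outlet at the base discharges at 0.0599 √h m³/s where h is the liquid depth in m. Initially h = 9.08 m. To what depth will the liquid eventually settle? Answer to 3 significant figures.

A dh/dt = Q_in − 0.0599 √h. Steady state requires inflow = outflow:
Q_in = 0.0599 √h_ss ⇒ √h_ss = 0.133/0.0599 = 2.2204.
h_ss = 2.2204² = 4.9300 m. (Since h₀ = 9.08 m > h_ss, the level will fall toward this value.)

4.93 m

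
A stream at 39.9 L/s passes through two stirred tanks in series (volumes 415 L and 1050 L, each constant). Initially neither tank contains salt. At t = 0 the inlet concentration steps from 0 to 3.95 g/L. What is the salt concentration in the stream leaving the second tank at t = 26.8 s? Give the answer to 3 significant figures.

Species balance on tank i: dCᵢ/dt = (Cᵢ₋₁ − Cᵢ)/τᵢ with τᵢ = Vᵢ/Q.
τ₁ = 415/39.9 = 10.401 s; τ₂ = 1050/39.9 = 26.316 s.
Tank 1: C₁ = C_in(1 − e^(−t/τ₁)). Tank 2 (τ₁ ≠ τ₂): C₂ = C_in[1 − (τ₁ e^(−t/τ₁) − τ₂ e^(−t/τ₂))/(τ₁ − τ₂)].
At t = 26.8: e^(−t/τ₁) = 0.076026, e^(−t/τ₂) = 0.36117.
C₂ = 3.95·[1 − (10.401·0.076026 − 26.316·0.36117)/(-15.915)] = 3.95·0.45247 = 1.7873 g/L.

1.79 g/L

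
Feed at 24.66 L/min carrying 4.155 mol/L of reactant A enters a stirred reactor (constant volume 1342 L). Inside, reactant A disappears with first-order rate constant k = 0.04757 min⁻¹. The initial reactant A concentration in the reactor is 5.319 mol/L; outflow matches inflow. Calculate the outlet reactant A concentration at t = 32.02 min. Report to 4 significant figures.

Species balance: V dC/dt = Q C_in − Q C − k V C.
dC/dt = (Q/V) C_in − (Q/V + k) C; effective rate a = Q/V + k = 0.0183756 + 0.04757 = 0.0659456 min⁻¹.
C_ss = Q C_in/(Q + kV) = 1.15778 mol/L; C(t) = C_ss + (C₀ − C_ss) e^(−a t).
C(32.02) = 1.15778 + (4.16122)·e^(−0.0659456·32.02) = 1.15778 + (4.16122)·0.121047 = 1.66148 mol/L.

1.661 mol/L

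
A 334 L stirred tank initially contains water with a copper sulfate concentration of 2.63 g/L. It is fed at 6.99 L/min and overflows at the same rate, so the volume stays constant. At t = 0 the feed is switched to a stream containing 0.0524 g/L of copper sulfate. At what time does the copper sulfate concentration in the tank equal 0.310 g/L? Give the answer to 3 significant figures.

Transient balance on the dissolved component: V dC/dt = Q(C_in − C), so τ = V/Q = 47.783 min.
C(t) = C_in + (C₀ − C_in) e^(−t/τ). Set C = 0.310 and solve for t:
e^(−t/τ) = (C − C_in)/(C₀ − C_in) = (0.310 − 0.0524)/(2.63 − 0.0524) = 0.099938
t = −τ ln(…) = 47.783 × 2.3032 = 110.05 min.

110 min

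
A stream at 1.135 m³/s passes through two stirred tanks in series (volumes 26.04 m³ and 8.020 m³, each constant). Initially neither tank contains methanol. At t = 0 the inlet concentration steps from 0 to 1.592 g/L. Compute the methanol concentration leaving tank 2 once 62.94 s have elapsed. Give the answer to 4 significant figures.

1.444 g/L

Time constants: τᵢ = Vᵢ/Q for each well-mixed tank.
τ₁ = 26.04/1.135 = 22.9427 s; τ₂ = 8.020/1.135 = 7.06608 s.
Solving the cascade with C₁(0)=C₂(0)=0 gives C₂(t) = C_in[1 − (τ₁ e^(−t/τ₁) − τ₂ e^(−t/τ₂))/(τ₁ − τ₂)].
At t = 62.94: e^(−t/τ₁) = 0.0643542, e^(−t/τ₂) = 0.000135391.
C₂ = 1.592·[1 − (22.9427·0.0643542 − 7.06608·0.000135391)/(15.8767)] = 1.592·0.907064 = 1.44405 g/L.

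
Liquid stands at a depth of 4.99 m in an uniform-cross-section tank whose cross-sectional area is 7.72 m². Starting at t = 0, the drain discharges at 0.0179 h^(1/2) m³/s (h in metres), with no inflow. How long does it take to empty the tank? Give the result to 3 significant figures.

1930 s

Unsteady balance on liquid volume: A dh/dt = −0.0179 √h.
∫ h^(−1/2) dh = −(0.0179/A) ∫ dt, giving 2√h = 2√h₀ − (0.0179/A) t.
Set h = 0: 2√h₀ = (0.0179/A) t_empty ⇒ t_empty = 2A√h₀/0.0179.
t_empty = 2·7.72·√4.99/0.0179 = 15.440·2.2338/0.0179 = 1926.8 s.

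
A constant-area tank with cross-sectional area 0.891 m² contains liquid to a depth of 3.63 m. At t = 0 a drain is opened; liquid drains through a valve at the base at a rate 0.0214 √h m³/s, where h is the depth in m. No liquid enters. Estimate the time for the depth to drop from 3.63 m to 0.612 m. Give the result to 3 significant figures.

93.5 s

Volume balance on the tank: A dh/dt = −0.0214 √h.
∫ h^(−1/2) dh = −(0.0214/A) ∫ dt, giving 2√h = 2√h₀ − (0.0214/A) t.
t = 2A(√h₀ − √h)/0.0214 = 2·0.891·(√3.63 − √0.612)/0.0214
  = 1.7820 × (1.9053 − 0.78230) / 0.0214 = 93.509 s.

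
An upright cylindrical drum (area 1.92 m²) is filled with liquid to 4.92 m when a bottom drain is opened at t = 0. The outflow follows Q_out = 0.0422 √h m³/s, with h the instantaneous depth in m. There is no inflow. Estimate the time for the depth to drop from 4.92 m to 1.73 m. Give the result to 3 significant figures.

82.2 s

Unsteady balance on liquid volume: A dh/dt = −0.0422 √h.
∫ h^(−1/2) dh = −(0.0422/A) ∫ dt, giving 2√h = 2√h₀ − (0.0422/A) t.
t = 2A(√h₀ − √h)/0.0422 = 2·1.92·(√4.92 − √1.73)/0.0422
  = 3.8400 × (2.2181 − 1.3153) / 0.0422 = 82.152 s.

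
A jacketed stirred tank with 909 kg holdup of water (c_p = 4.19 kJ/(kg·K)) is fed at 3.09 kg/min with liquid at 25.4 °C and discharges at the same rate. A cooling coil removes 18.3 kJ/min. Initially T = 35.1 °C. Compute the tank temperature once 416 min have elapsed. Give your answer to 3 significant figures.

26.7 °C

M c_p dT/dt = ṁ c_p (T_in − T) − Q̇.
τ = M/ṁ = 294.17 min; T_ss = T_in − Q̇/(ṁ c_p) = 25.4 − 18.3/(3.09·4.19) = 23.987 °C.
Integrating: T(t) = T_ss + (T₀ − T_ss) e^(−t/τ).
T(416) = 23.987 + (11.113)·e^(−416/294.17) = 23.987 + (11.113)·0.24314 = 26.689 °C.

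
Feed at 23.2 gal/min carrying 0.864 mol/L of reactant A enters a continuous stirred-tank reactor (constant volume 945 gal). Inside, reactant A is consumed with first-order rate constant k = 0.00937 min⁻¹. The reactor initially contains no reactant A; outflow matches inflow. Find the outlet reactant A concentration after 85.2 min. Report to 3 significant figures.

V dC/dt = Q(C_in − C) − k V C.
This is linear with rate a = Q/V + k = 0.033920 min⁻¹.
C_ss = Q C_in/(Q + kV) = 0.62533 mol/L; C(t) = C_ss + (C₀ − C_ss) e^(−a t).
C(85.2) = 0.62533 + (-0.62533)·e^(−0.033920·85.2) = 0.62533 + (-0.62533)·0.055576 = 0.59058 mol/L.

0.591 mol/L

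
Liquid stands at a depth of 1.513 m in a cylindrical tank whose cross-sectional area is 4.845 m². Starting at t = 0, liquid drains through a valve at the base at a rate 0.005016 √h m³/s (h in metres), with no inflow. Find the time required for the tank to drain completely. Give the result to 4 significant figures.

A dh/dt = −Q_out = −0.005016 √h.
∫ h^(−1/2) dh = −(0.005016/A) ∫ dt, giving 2√h = 2√h₀ − (0.005016/A) t.
Tank is empty when √h = 0: t_empty = 2A√h₀/0.005016.
t_empty = 2·4.845·√1.513/0.005016 = 9.69000·1.23004/0.005016 = 2376.21 s.

2376 s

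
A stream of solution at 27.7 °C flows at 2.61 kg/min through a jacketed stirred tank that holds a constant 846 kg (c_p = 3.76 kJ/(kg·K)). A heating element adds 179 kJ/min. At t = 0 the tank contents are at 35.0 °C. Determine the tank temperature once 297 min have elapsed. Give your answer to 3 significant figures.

41.6 °C

Energy balance: M c_p dT/dt = ṁ c_p (T_in − T) + 179.
τ = M/ṁ = 324.14 min; T_ss = T_in + Q̇/(ṁ c_p) = 27.7 + 179/(2.61·3.76) = 45.940 °C.
Solution: T(t) = T_ss + (T₀ − T_ss) e^(−t/τ).
T(297) = 45.940 + (-10.940)·e^(−297/324.14) = 45.940 + (-10.940)·0.40001 = 41.564 °C.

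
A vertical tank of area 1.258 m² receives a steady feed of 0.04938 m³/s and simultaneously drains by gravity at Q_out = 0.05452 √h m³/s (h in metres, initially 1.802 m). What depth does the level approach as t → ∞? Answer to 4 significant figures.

0.8203 m

Level balance: A dh/dt = 0.04938 − 0.05452 √h. Setting dh/dt = 0:
Q_in = 0.05452 √h_ss ⇒ √h_ss = 0.04938/0.05452 = 0.905723.
h_ss = 0.905723² = 0.820334 m. (Since h₀ = 1.802 m > h_ss, the level will fall toward this value.)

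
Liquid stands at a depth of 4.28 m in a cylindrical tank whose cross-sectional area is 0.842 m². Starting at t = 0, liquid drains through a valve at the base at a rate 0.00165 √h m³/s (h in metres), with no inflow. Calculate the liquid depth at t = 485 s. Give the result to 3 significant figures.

2.54 m

A dh/dt = −Q_out = −0.00165 √h.
Separate and integrate: 2(√h − √h₀) = −(0.00165/A) t.
√h = √4.28 − 0.00165·485/(2·0.842) = 2.0688 − 0.47521 = 1.5936.
h = 1.5936² = 2.5396 m.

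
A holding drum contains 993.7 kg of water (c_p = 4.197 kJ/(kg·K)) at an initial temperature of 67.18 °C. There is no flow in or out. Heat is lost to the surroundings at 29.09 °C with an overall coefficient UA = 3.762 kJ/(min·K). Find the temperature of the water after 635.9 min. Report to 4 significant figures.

Lumped-capacitance energy balance: M c_p dT/dt = UA(T_amb − T).
dT/dt = (T_ss − T)/τ with T_ss = T_amb = 29.0900 °C, τ = M c_p/UA = 993.7·4.197/3.762 = 1108.60 min.
Integrating: T(t) = T_ss + (T₀ − T_ss) e^(−t/τ).
T(635.9) = 29.0900 + (38.0900)·0.563490 = 50.5533 °C.

50.55 °C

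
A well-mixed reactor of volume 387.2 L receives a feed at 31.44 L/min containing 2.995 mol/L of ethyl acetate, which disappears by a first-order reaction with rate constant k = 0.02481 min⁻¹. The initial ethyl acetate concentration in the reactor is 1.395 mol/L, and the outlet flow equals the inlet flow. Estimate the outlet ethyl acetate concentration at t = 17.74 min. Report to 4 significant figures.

2.157 mol/L

Species balance: V dC/dt = Q C_in − Q C − k V C.
dC/dt = (Q/V) C_in − (Q/V + k) C; effective rate a = Q/V + k = 0.0811983 + 0.02481 = 0.106008 min⁻¹.
C_ss = Q C_in/(Q + kV) = 2.29406 mol/L; C(t) = C_ss + (C₀ − C_ss) e^(−a t).
C(17.74) = 2.29406 + (-0.899056)·e^(−0.106008·17.74) = 2.29406 + (-0.899056)·0.152500 = 2.15695 mol/L.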